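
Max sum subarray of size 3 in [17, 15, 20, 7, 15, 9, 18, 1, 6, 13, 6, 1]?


[0:3]: 52
[1:4]: 42
[2:5]: 42
[3:6]: 31
[4:7]: 42
[5:8]: 28
[6:9]: 25
[7:10]: 20
[8:11]: 25
[9:12]: 20

Max: 52 at [0:3]


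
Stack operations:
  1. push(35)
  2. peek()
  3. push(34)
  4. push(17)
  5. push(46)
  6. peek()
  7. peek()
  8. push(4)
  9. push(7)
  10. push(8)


push(35) -> [35]
peek()->35
push(34) -> [35, 34]
push(17) -> [35, 34, 17]
push(46) -> [35, 34, 17, 46]
peek()->46
peek()->46
push(4) -> [35, 34, 17, 46, 4]
push(7) -> [35, 34, 17, 46, 4, 7]
push(8) -> [35, 34, 17, 46, 4, 7, 8]

Final stack: [35, 34, 17, 46, 4, 7, 8]


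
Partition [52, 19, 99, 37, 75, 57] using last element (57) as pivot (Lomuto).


Pivot: 57
  52 <= 57: advance i (no swap)
  19 <= 57: advance i (no swap)
  37 <= 57: swap -> [52, 19, 37, 99, 75, 57]
Place pivot at 3: [52, 19, 37, 57, 75, 99]

Partitioned: [52, 19, 37, 57, 75, 99]


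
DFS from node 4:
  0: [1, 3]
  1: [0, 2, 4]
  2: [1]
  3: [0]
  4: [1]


Visit 4, push [1]
Visit 1, push [2, 0]
Visit 0, push [3]
Visit 3, push []
Visit 2, push []

DFS order: [4, 1, 0, 3, 2]


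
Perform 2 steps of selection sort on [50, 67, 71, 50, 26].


Initial: [50, 67, 71, 50, 26]
Step 1: min=26 at 4
  Swap: [26, 67, 71, 50, 50]
Step 2: min=50 at 3
  Swap: [26, 50, 71, 67, 50]

After 2 steps: [26, 50, 71, 67, 50]


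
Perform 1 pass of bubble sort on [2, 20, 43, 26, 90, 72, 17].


Initial: [2, 20, 43, 26, 90, 72, 17]
Pass 1: [2, 20, 26, 43, 72, 17, 90] (3 swaps)

After 1 pass: [2, 20, 26, 43, 72, 17, 90]


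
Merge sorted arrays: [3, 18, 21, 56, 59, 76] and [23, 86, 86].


Take 3 from A
Take 18 from A
Take 21 from A
Take 23 from B
Take 56 from A
Take 59 from A
Take 76 from A

Merged: [3, 18, 21, 23, 56, 59, 76, 86, 86]


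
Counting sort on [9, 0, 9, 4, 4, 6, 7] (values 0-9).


Input: [9, 0, 9, 4, 4, 6, 7]
Counts: [1, 0, 0, 0, 2, 0, 1, 1, 0, 2]

Sorted: [0, 4, 4, 6, 7, 9, 9]


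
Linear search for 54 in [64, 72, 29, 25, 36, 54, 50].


i=0: 64!=54
i=1: 72!=54
i=2: 29!=54
i=3: 25!=54
i=4: 36!=54
i=5: 54==54 found!

Found at 5, 6 comps


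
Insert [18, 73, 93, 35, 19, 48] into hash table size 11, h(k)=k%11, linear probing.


Insert 18: h=7 -> slot 7
Insert 73: h=7, 1 probes -> slot 8
Insert 93: h=5 -> slot 5
Insert 35: h=2 -> slot 2
Insert 19: h=8, 1 probes -> slot 9
Insert 48: h=4 -> slot 4

Table: [None, None, 35, None, 48, 93, None, 18, 73, 19, None]


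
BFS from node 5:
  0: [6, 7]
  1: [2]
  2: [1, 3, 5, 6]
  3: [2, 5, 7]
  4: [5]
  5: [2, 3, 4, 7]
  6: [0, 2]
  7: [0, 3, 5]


Visit 5, enqueue [2, 3, 4, 7]
Visit 2, enqueue [1, 6]
Visit 3, enqueue []
Visit 4, enqueue []
Visit 7, enqueue [0]
Visit 1, enqueue []
Visit 6, enqueue []
Visit 0, enqueue []

BFS order: [5, 2, 3, 4, 7, 1, 6, 0]


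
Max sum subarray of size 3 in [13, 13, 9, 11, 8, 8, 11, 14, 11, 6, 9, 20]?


[0:3]: 35
[1:4]: 33
[2:5]: 28
[3:6]: 27
[4:7]: 27
[5:8]: 33
[6:9]: 36
[7:10]: 31
[8:11]: 26
[9:12]: 35

Max: 36 at [6:9]


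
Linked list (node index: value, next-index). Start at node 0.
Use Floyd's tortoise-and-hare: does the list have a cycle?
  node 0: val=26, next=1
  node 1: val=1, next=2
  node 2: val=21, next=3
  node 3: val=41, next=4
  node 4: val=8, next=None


Floyd's tortoise (slow, +1) and hare (fast, +2):
  init: slow=0, fast=0
  step 1: slow=1, fast=2
  step 2: slow=2, fast=4
  step 3: fast -> None, no cycle

Cycle: no


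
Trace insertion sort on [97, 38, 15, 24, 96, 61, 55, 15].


Initial: [97, 38, 15, 24, 96, 61, 55, 15]
Insert 38: [38, 97, 15, 24, 96, 61, 55, 15]
Insert 15: [15, 38, 97, 24, 96, 61, 55, 15]
Insert 24: [15, 24, 38, 97, 96, 61, 55, 15]
Insert 96: [15, 24, 38, 96, 97, 61, 55, 15]
Insert 61: [15, 24, 38, 61, 96, 97, 55, 15]
Insert 55: [15, 24, 38, 55, 61, 96, 97, 15]
Insert 15: [15, 15, 24, 38, 55, 61, 96, 97]

Sorted: [15, 15, 24, 38, 55, 61, 96, 97]


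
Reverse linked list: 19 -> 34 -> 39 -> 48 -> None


Step 1: curr=19, set curr.next=prev(None) | reversed so far: 19
Step 2: curr=34, set curr.next=prev(19) | reversed so far: 34 -> 19
Step 3: curr=39, set curr.next=prev(34) | reversed so far: 39 -> 34 -> 19
Step 4: curr=48, set curr.next=prev(39) | reversed so far: 48 -> 39 -> 34 -> 19

48 -> 39 -> 34 -> 19 -> None


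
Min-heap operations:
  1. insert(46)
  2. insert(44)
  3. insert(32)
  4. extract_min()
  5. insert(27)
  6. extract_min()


insert(46) -> [46]
insert(44) -> [44, 46]
insert(32) -> [32, 46, 44]
extract_min()->32, [44, 46]
insert(27) -> [27, 46, 44]
extract_min()->27, [44, 46]

Final heap: [44, 46]


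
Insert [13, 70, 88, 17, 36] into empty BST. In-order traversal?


Insert 13: root
Insert 70: R from 13
Insert 88: R from 13 -> R from 70
Insert 17: R from 13 -> L from 70
Insert 36: R from 13 -> L from 70 -> R from 17

In-order: [13, 17, 36, 70, 88]


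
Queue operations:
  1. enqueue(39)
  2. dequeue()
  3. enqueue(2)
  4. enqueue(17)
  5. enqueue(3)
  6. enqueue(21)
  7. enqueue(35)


enqueue(39) -> [39]
dequeue()->39, []
enqueue(2) -> [2]
enqueue(17) -> [2, 17]
enqueue(3) -> [2, 17, 3]
enqueue(21) -> [2, 17, 3, 21]
enqueue(35) -> [2, 17, 3, 21, 35]

Final queue: [2, 17, 3, 21, 35]


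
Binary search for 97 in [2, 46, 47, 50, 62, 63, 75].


Step 1: lo=0, hi=6, mid=3, val=50
Step 2: lo=4, hi=6, mid=5, val=63
Step 3: lo=6, hi=6, mid=6, val=75

Not found


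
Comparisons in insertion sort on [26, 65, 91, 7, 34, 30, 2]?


Algorithm: insertion sort
Input: [26, 65, 91, 7, 34, 30, 2]
Sorted: [2, 7, 26, 30, 34, 65, 91]

18


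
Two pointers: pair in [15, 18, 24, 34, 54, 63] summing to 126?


lo=0(15)+hi=5(63)=78
lo=1(18)+hi=5(63)=81
lo=2(24)+hi=5(63)=87
lo=3(34)+hi=5(63)=97
lo=4(54)+hi=5(63)=117

No pair found


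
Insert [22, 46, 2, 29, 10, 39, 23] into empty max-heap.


Insert 22: [22]
Insert 46: [46, 22]
Insert 2: [46, 22, 2]
Insert 29: [46, 29, 2, 22]
Insert 10: [46, 29, 2, 22, 10]
Insert 39: [46, 29, 39, 22, 10, 2]
Insert 23: [46, 29, 39, 22, 10, 2, 23]

Final heap: [46, 29, 39, 22, 10, 2, 23]


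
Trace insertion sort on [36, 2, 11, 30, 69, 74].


Initial: [36, 2, 11, 30, 69, 74]
Insert 2: [2, 36, 11, 30, 69, 74]
Insert 11: [2, 11, 36, 30, 69, 74]
Insert 30: [2, 11, 30, 36, 69, 74]
Insert 69: [2, 11, 30, 36, 69, 74]
Insert 74: [2, 11, 30, 36, 69, 74]

Sorted: [2, 11, 30, 36, 69, 74]


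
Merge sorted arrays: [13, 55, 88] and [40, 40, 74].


Take 13 from A
Take 40 from B
Take 40 from B
Take 55 from A
Take 74 from B

Merged: [13, 40, 40, 55, 74, 88]


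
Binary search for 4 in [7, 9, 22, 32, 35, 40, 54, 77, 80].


Step 1: lo=0, hi=8, mid=4, val=35
Step 2: lo=0, hi=3, mid=1, val=9
Step 3: lo=0, hi=0, mid=0, val=7

Not found


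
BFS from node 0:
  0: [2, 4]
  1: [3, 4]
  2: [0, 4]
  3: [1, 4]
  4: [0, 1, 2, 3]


Visit 0, enqueue [2, 4]
Visit 2, enqueue []
Visit 4, enqueue [1, 3]
Visit 1, enqueue []
Visit 3, enqueue []

BFS order: [0, 2, 4, 1, 3]


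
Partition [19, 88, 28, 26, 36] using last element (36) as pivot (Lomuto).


Pivot: 36
  19 <= 36: advance i (no swap)
  28 <= 36: swap -> [19, 28, 88, 26, 36]
  26 <= 36: swap -> [19, 28, 26, 88, 36]
Place pivot at 3: [19, 28, 26, 36, 88]

Partitioned: [19, 28, 26, 36, 88]


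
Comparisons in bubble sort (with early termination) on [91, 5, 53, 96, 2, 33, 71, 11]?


Algorithm: bubble sort (with early termination)
Input: [91, 5, 53, 96, 2, 33, 71, 11]
Sorted: [2, 5, 11, 33, 53, 71, 91, 96]

27


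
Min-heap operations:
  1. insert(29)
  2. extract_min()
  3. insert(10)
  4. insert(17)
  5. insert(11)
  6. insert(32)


insert(29) -> [29]
extract_min()->29, []
insert(10) -> [10]
insert(17) -> [10, 17]
insert(11) -> [10, 17, 11]
insert(32) -> [10, 17, 11, 32]

Final heap: [10, 17, 11, 32]


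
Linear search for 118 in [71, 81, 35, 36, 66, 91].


i=0: 71!=118
i=1: 81!=118
i=2: 35!=118
i=3: 36!=118
i=4: 66!=118
i=5: 91!=118

Not found, 6 comps


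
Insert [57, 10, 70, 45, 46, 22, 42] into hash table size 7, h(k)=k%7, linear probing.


Insert 57: h=1 -> slot 1
Insert 10: h=3 -> slot 3
Insert 70: h=0 -> slot 0
Insert 45: h=3, 1 probes -> slot 4
Insert 46: h=4, 1 probes -> slot 5
Insert 22: h=1, 1 probes -> slot 2
Insert 42: h=0, 6 probes -> slot 6

Table: [70, 57, 22, 10, 45, 46, 42]


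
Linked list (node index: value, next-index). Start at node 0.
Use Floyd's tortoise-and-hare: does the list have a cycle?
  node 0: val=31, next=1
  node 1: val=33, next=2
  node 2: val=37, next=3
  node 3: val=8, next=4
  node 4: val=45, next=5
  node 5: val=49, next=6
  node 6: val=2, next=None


Floyd's tortoise (slow, +1) and hare (fast, +2):
  init: slow=0, fast=0
  step 1: slow=1, fast=2
  step 2: slow=2, fast=4
  step 3: slow=3, fast=6
  step 4: fast -> None, no cycle

Cycle: no


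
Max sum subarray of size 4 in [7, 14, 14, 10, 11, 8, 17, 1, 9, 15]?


[0:4]: 45
[1:5]: 49
[2:6]: 43
[3:7]: 46
[4:8]: 37
[5:9]: 35
[6:10]: 42

Max: 49 at [1:5]


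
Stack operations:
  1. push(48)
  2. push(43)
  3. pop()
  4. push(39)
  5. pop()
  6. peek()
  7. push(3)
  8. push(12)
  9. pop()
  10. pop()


push(48) -> [48]
push(43) -> [48, 43]
pop()->43, [48]
push(39) -> [48, 39]
pop()->39, [48]
peek()->48
push(3) -> [48, 3]
push(12) -> [48, 3, 12]
pop()->12, [48, 3]
pop()->3, [48]

Final stack: [48]


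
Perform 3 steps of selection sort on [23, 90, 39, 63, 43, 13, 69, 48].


Initial: [23, 90, 39, 63, 43, 13, 69, 48]
Step 1: min=13 at 5
  Swap: [13, 90, 39, 63, 43, 23, 69, 48]
Step 2: min=23 at 5
  Swap: [13, 23, 39, 63, 43, 90, 69, 48]
Step 3: min=39 at 2
  Swap: [13, 23, 39, 63, 43, 90, 69, 48]

After 3 steps: [13, 23, 39, 63, 43, 90, 69, 48]


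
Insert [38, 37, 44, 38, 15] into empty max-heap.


Insert 38: [38]
Insert 37: [38, 37]
Insert 44: [44, 37, 38]
Insert 38: [44, 38, 38, 37]
Insert 15: [44, 38, 38, 37, 15]

Final heap: [44, 38, 38, 37, 15]


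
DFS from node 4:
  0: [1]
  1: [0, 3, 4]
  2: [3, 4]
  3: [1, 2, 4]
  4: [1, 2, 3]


Visit 4, push [3, 2, 1]
Visit 1, push [3, 0]
Visit 0, push []
Visit 3, push [2]
Visit 2, push []

DFS order: [4, 1, 0, 3, 2]


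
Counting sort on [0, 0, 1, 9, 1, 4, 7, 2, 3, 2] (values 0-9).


Input: [0, 0, 1, 9, 1, 4, 7, 2, 3, 2]
Counts: [2, 2, 2, 1, 1, 0, 0, 1, 0, 1]

Sorted: [0, 0, 1, 1, 2, 2, 3, 4, 7, 9]


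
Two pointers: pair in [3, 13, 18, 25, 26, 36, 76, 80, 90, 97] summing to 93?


lo=0(3)+hi=9(97)=100
lo=0(3)+hi=8(90)=93

Yes: 3+90=93


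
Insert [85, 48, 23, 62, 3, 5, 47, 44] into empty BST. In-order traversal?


Insert 85: root
Insert 48: L from 85
Insert 23: L from 85 -> L from 48
Insert 62: L from 85 -> R from 48
Insert 3: L from 85 -> L from 48 -> L from 23
Insert 5: L from 85 -> L from 48 -> L from 23 -> R from 3
Insert 47: L from 85 -> L from 48 -> R from 23
Insert 44: L from 85 -> L from 48 -> R from 23 -> L from 47

In-order: [3, 5, 23, 44, 47, 48, 62, 85]


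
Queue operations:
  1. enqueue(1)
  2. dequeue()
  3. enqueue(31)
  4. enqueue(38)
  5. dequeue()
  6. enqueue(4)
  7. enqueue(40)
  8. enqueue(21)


enqueue(1) -> [1]
dequeue()->1, []
enqueue(31) -> [31]
enqueue(38) -> [31, 38]
dequeue()->31, [38]
enqueue(4) -> [38, 4]
enqueue(40) -> [38, 4, 40]
enqueue(21) -> [38, 4, 40, 21]

Final queue: [38, 4, 40, 21]


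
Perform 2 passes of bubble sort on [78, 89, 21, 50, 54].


Initial: [78, 89, 21, 50, 54]
Pass 1: [78, 21, 50, 54, 89] (3 swaps)
Pass 2: [21, 50, 54, 78, 89] (3 swaps)

After 2 passes: [21, 50, 54, 78, 89]


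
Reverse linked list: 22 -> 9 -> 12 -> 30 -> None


Step 1: curr=22, set curr.next=prev(None) | reversed so far: 22
Step 2: curr=9, set curr.next=prev(22) | reversed so far: 9 -> 22
Step 3: curr=12, set curr.next=prev(9) | reversed so far: 12 -> 9 -> 22
Step 4: curr=30, set curr.next=prev(12) | reversed so far: 30 -> 12 -> 9 -> 22

30 -> 12 -> 9 -> 22 -> None


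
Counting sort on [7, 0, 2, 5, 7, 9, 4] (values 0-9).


Input: [7, 0, 2, 5, 7, 9, 4]
Counts: [1, 0, 1, 0, 1, 1, 0, 2, 0, 1]

Sorted: [0, 2, 4, 5, 7, 7, 9]


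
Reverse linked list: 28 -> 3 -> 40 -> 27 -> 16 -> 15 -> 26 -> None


Step 1: curr=28, set curr.next=prev(None) | reversed so far: 28
Step 2: curr=3, set curr.next=prev(28) | reversed so far: 3 -> 28
Step 3: curr=40, set curr.next=prev(3) | reversed so far: 40 -> 3 -> 28
Step 4: curr=27, set curr.next=prev(40) | reversed so far: 27 -> 40 -> 3 -> 28
Step 5: curr=16, set curr.next=prev(27) | reversed so far: 16 -> 27 -> 40 -> 3 -> 28
Step 6: curr=15, set curr.next=prev(16) | reversed so far: 15 -> 16 -> 27 -> 40 -> 3 -> 28
Step 7: curr=26, set curr.next=prev(15) | reversed so far: 26 -> 15 -> 16 -> 27 -> 40 -> 3 -> 28

26 -> 15 -> 16 -> 27 -> 40 -> 3 -> 28 -> None


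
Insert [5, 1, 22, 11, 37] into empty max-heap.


Insert 5: [5]
Insert 1: [5, 1]
Insert 22: [22, 1, 5]
Insert 11: [22, 11, 5, 1]
Insert 37: [37, 22, 5, 1, 11]

Final heap: [37, 22, 5, 1, 11]


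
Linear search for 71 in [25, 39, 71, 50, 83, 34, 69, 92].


i=0: 25!=71
i=1: 39!=71
i=2: 71==71 found!

Found at 2, 3 comps


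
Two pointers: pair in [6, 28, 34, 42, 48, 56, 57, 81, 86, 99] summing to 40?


lo=0(6)+hi=9(99)=105
lo=0(6)+hi=8(86)=92
lo=0(6)+hi=7(81)=87
lo=0(6)+hi=6(57)=63
lo=0(6)+hi=5(56)=62
lo=0(6)+hi=4(48)=54
lo=0(6)+hi=3(42)=48
lo=0(6)+hi=2(34)=40

Yes: 6+34=40


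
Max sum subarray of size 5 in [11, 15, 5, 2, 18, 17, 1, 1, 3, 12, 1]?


[0:5]: 51
[1:6]: 57
[2:7]: 43
[3:8]: 39
[4:9]: 40
[5:10]: 34
[6:11]: 18

Max: 57 at [1:6]


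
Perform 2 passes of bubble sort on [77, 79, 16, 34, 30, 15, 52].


Initial: [77, 79, 16, 34, 30, 15, 52]
Pass 1: [77, 16, 34, 30, 15, 52, 79] (5 swaps)
Pass 2: [16, 34, 30, 15, 52, 77, 79] (5 swaps)

After 2 passes: [16, 34, 30, 15, 52, 77, 79]


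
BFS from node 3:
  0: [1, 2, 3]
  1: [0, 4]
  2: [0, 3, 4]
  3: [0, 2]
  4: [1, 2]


Visit 3, enqueue [0, 2]
Visit 0, enqueue [1]
Visit 2, enqueue [4]
Visit 1, enqueue []
Visit 4, enqueue []

BFS order: [3, 0, 2, 1, 4]


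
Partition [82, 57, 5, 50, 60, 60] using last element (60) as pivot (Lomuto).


Pivot: 60
  57 <= 60: swap -> [57, 82, 5, 50, 60, 60]
  5 <= 60: swap -> [57, 5, 82, 50, 60, 60]
  50 <= 60: swap -> [57, 5, 50, 82, 60, 60]
  60 <= 60: swap -> [57, 5, 50, 60, 82, 60]
Place pivot at 4: [57, 5, 50, 60, 60, 82]

Partitioned: [57, 5, 50, 60, 60, 82]


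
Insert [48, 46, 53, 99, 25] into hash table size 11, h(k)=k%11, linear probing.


Insert 48: h=4 -> slot 4
Insert 46: h=2 -> slot 2
Insert 53: h=9 -> slot 9
Insert 99: h=0 -> slot 0
Insert 25: h=3 -> slot 3

Table: [99, None, 46, 25, 48, None, None, None, None, 53, None]


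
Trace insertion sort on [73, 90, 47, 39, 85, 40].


Initial: [73, 90, 47, 39, 85, 40]
Insert 90: [73, 90, 47, 39, 85, 40]
Insert 47: [47, 73, 90, 39, 85, 40]
Insert 39: [39, 47, 73, 90, 85, 40]
Insert 85: [39, 47, 73, 85, 90, 40]
Insert 40: [39, 40, 47, 73, 85, 90]

Sorted: [39, 40, 47, 73, 85, 90]


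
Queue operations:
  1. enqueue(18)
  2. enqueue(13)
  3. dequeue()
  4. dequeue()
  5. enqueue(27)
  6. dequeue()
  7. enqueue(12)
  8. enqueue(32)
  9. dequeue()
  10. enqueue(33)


enqueue(18) -> [18]
enqueue(13) -> [18, 13]
dequeue()->18, [13]
dequeue()->13, []
enqueue(27) -> [27]
dequeue()->27, []
enqueue(12) -> [12]
enqueue(32) -> [12, 32]
dequeue()->12, [32]
enqueue(33) -> [32, 33]

Final queue: [32, 33]


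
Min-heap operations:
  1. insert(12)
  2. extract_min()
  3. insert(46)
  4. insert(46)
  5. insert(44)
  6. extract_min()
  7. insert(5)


insert(12) -> [12]
extract_min()->12, []
insert(46) -> [46]
insert(46) -> [46, 46]
insert(44) -> [44, 46, 46]
extract_min()->44, [46, 46]
insert(5) -> [5, 46, 46]

Final heap: [5, 46, 46]


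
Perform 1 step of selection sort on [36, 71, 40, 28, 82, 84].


Initial: [36, 71, 40, 28, 82, 84]
Step 1: min=28 at 3
  Swap: [28, 71, 40, 36, 82, 84]

After 1 step: [28, 71, 40, 36, 82, 84]


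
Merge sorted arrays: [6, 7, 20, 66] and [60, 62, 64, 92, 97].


Take 6 from A
Take 7 from A
Take 20 from A
Take 60 from B
Take 62 from B
Take 64 from B
Take 66 from A

Merged: [6, 7, 20, 60, 62, 64, 66, 92, 97]


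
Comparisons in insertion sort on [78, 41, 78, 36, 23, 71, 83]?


Algorithm: insertion sort
Input: [78, 41, 78, 36, 23, 71, 83]
Sorted: [23, 36, 41, 71, 78, 78, 83]

13


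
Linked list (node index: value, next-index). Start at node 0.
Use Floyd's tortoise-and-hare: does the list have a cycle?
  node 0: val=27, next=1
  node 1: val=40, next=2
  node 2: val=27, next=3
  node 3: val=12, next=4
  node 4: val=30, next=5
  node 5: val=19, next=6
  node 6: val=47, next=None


Floyd's tortoise (slow, +1) and hare (fast, +2):
  init: slow=0, fast=0
  step 1: slow=1, fast=2
  step 2: slow=2, fast=4
  step 3: slow=3, fast=6
  step 4: fast -> None, no cycle

Cycle: no


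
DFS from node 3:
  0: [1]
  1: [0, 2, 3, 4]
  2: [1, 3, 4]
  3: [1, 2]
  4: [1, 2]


Visit 3, push [2, 1]
Visit 1, push [4, 2, 0]
Visit 0, push []
Visit 2, push [4]
Visit 4, push []

DFS order: [3, 1, 0, 2, 4]


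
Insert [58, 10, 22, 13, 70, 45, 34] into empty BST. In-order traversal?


Insert 58: root
Insert 10: L from 58
Insert 22: L from 58 -> R from 10
Insert 13: L from 58 -> R from 10 -> L from 22
Insert 70: R from 58
Insert 45: L from 58 -> R from 10 -> R from 22
Insert 34: L from 58 -> R from 10 -> R from 22 -> L from 45

In-order: [10, 13, 22, 34, 45, 58, 70]


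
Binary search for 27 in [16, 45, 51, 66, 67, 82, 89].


Step 1: lo=0, hi=6, mid=3, val=66
Step 2: lo=0, hi=2, mid=1, val=45
Step 3: lo=0, hi=0, mid=0, val=16

Not found


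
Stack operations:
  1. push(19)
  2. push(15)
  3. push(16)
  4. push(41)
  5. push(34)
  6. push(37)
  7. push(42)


push(19) -> [19]
push(15) -> [19, 15]
push(16) -> [19, 15, 16]
push(41) -> [19, 15, 16, 41]
push(34) -> [19, 15, 16, 41, 34]
push(37) -> [19, 15, 16, 41, 34, 37]
push(42) -> [19, 15, 16, 41, 34, 37, 42]

Final stack: [19, 15, 16, 41, 34, 37, 42]


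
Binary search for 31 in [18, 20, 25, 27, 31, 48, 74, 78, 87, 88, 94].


Step 1: lo=0, hi=10, mid=5, val=48
Step 2: lo=0, hi=4, mid=2, val=25
Step 3: lo=3, hi=4, mid=3, val=27
Step 4: lo=4, hi=4, mid=4, val=31

Found at index 4


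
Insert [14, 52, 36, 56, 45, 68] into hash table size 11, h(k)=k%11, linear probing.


Insert 14: h=3 -> slot 3
Insert 52: h=8 -> slot 8
Insert 36: h=3, 1 probes -> slot 4
Insert 56: h=1 -> slot 1
Insert 45: h=1, 1 probes -> slot 2
Insert 68: h=2, 3 probes -> slot 5

Table: [None, 56, 45, 14, 36, 68, None, None, 52, None, None]


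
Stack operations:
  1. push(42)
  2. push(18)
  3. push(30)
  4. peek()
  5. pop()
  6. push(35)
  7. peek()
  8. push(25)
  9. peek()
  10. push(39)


push(42) -> [42]
push(18) -> [42, 18]
push(30) -> [42, 18, 30]
peek()->30
pop()->30, [42, 18]
push(35) -> [42, 18, 35]
peek()->35
push(25) -> [42, 18, 35, 25]
peek()->25
push(39) -> [42, 18, 35, 25, 39]

Final stack: [42, 18, 35, 25, 39]


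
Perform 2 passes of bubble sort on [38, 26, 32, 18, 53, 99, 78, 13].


Initial: [38, 26, 32, 18, 53, 99, 78, 13]
Pass 1: [26, 32, 18, 38, 53, 78, 13, 99] (5 swaps)
Pass 2: [26, 18, 32, 38, 53, 13, 78, 99] (2 swaps)

After 2 passes: [26, 18, 32, 38, 53, 13, 78, 99]


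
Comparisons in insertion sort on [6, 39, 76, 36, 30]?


Algorithm: insertion sort
Input: [6, 39, 76, 36, 30]
Sorted: [6, 30, 36, 39, 76]

9


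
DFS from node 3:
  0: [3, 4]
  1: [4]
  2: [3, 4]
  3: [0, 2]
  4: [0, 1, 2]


Visit 3, push [2, 0]
Visit 0, push [4]
Visit 4, push [2, 1]
Visit 1, push []
Visit 2, push []

DFS order: [3, 0, 4, 1, 2]


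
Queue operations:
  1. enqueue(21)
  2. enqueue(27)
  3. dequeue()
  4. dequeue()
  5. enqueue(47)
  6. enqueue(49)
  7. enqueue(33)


enqueue(21) -> [21]
enqueue(27) -> [21, 27]
dequeue()->21, [27]
dequeue()->27, []
enqueue(47) -> [47]
enqueue(49) -> [47, 49]
enqueue(33) -> [47, 49, 33]

Final queue: [47, 49, 33]


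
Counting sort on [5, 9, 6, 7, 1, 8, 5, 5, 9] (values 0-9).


Input: [5, 9, 6, 7, 1, 8, 5, 5, 9]
Counts: [0, 1, 0, 0, 0, 3, 1, 1, 1, 2]

Sorted: [1, 5, 5, 5, 6, 7, 8, 9, 9]


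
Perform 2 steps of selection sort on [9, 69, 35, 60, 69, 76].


Initial: [9, 69, 35, 60, 69, 76]
Step 1: min=9 at 0
  Swap: [9, 69, 35, 60, 69, 76]
Step 2: min=35 at 2
  Swap: [9, 35, 69, 60, 69, 76]

After 2 steps: [9, 35, 69, 60, 69, 76]


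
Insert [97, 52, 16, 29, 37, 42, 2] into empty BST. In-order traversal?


Insert 97: root
Insert 52: L from 97
Insert 16: L from 97 -> L from 52
Insert 29: L from 97 -> L from 52 -> R from 16
Insert 37: L from 97 -> L from 52 -> R from 16 -> R from 29
Insert 42: L from 97 -> L from 52 -> R from 16 -> R from 29 -> R from 37
Insert 2: L from 97 -> L from 52 -> L from 16

In-order: [2, 16, 29, 37, 42, 52, 97]


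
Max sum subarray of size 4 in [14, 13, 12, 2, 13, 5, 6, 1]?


[0:4]: 41
[1:5]: 40
[2:6]: 32
[3:7]: 26
[4:8]: 25

Max: 41 at [0:4]


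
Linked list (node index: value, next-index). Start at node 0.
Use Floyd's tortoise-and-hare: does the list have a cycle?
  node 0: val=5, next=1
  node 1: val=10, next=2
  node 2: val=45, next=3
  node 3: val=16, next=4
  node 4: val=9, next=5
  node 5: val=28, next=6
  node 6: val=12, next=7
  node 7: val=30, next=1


Floyd's tortoise (slow, +1) and hare (fast, +2):
  init: slow=0, fast=0
  step 1: slow=1, fast=2
  step 2: slow=2, fast=4
  step 3: slow=3, fast=6
  step 4: slow=4, fast=1
  step 5: slow=5, fast=3
  step 6: slow=6, fast=5
  step 7: slow=7, fast=7
  slow == fast at node 7: cycle detected

Cycle: yes


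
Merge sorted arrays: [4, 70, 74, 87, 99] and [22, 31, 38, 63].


Take 4 from A
Take 22 from B
Take 31 from B
Take 38 from B
Take 63 from B

Merged: [4, 22, 31, 38, 63, 70, 74, 87, 99]


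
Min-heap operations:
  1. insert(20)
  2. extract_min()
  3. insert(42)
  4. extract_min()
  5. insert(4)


insert(20) -> [20]
extract_min()->20, []
insert(42) -> [42]
extract_min()->42, []
insert(4) -> [4]

Final heap: [4]


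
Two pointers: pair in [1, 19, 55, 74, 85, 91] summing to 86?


lo=0(1)+hi=5(91)=92
lo=0(1)+hi=4(85)=86

Yes: 1+85=86


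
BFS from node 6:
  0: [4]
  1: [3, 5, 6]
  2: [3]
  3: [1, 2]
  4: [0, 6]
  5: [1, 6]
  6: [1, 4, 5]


Visit 6, enqueue [1, 4, 5]
Visit 1, enqueue [3]
Visit 4, enqueue [0]
Visit 5, enqueue []
Visit 3, enqueue [2]
Visit 0, enqueue []
Visit 2, enqueue []

BFS order: [6, 1, 4, 5, 3, 0, 2]


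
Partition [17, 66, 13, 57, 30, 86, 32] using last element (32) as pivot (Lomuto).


Pivot: 32
  17 <= 32: advance i (no swap)
  13 <= 32: swap -> [17, 13, 66, 57, 30, 86, 32]
  30 <= 32: swap -> [17, 13, 30, 57, 66, 86, 32]
Place pivot at 3: [17, 13, 30, 32, 66, 86, 57]

Partitioned: [17, 13, 30, 32, 66, 86, 57]


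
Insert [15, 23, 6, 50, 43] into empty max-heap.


Insert 15: [15]
Insert 23: [23, 15]
Insert 6: [23, 15, 6]
Insert 50: [50, 23, 6, 15]
Insert 43: [50, 43, 6, 15, 23]

Final heap: [50, 43, 6, 15, 23]


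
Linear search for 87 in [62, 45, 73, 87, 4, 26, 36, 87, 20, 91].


i=0: 62!=87
i=1: 45!=87
i=2: 73!=87
i=3: 87==87 found!

Found at 3, 4 comps


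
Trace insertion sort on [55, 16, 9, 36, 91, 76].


Initial: [55, 16, 9, 36, 91, 76]
Insert 16: [16, 55, 9, 36, 91, 76]
Insert 9: [9, 16, 55, 36, 91, 76]
Insert 36: [9, 16, 36, 55, 91, 76]
Insert 91: [9, 16, 36, 55, 91, 76]
Insert 76: [9, 16, 36, 55, 76, 91]

Sorted: [9, 16, 36, 55, 76, 91]


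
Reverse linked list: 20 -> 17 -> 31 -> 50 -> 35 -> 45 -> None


Step 1: curr=20, set curr.next=prev(None) | reversed so far: 20
Step 2: curr=17, set curr.next=prev(20) | reversed so far: 17 -> 20
Step 3: curr=31, set curr.next=prev(17) | reversed so far: 31 -> 17 -> 20
Step 4: curr=50, set curr.next=prev(31) | reversed so far: 50 -> 31 -> 17 -> 20
Step 5: curr=35, set curr.next=prev(50) | reversed so far: 35 -> 50 -> 31 -> 17 -> 20
Step 6: curr=45, set curr.next=prev(35) | reversed so far: 45 -> 35 -> 50 -> 31 -> 17 -> 20

45 -> 35 -> 50 -> 31 -> 17 -> 20 -> None


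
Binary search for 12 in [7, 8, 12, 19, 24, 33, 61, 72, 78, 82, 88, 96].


Step 1: lo=0, hi=11, mid=5, val=33
Step 2: lo=0, hi=4, mid=2, val=12

Found at index 2


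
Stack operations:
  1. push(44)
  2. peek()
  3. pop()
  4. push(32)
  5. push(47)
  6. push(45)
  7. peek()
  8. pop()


push(44) -> [44]
peek()->44
pop()->44, []
push(32) -> [32]
push(47) -> [32, 47]
push(45) -> [32, 47, 45]
peek()->45
pop()->45, [32, 47]

Final stack: [32, 47]


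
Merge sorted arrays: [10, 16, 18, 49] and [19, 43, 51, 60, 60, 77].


Take 10 from A
Take 16 from A
Take 18 from A
Take 19 from B
Take 43 from B
Take 49 from A

Merged: [10, 16, 18, 19, 43, 49, 51, 60, 60, 77]


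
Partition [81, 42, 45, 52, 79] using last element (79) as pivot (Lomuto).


Pivot: 79
  42 <= 79: swap -> [42, 81, 45, 52, 79]
  45 <= 79: swap -> [42, 45, 81, 52, 79]
  52 <= 79: swap -> [42, 45, 52, 81, 79]
Place pivot at 3: [42, 45, 52, 79, 81]

Partitioned: [42, 45, 52, 79, 81]


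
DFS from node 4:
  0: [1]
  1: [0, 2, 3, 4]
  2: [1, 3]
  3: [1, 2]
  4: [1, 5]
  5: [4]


Visit 4, push [5, 1]
Visit 1, push [3, 2, 0]
Visit 0, push []
Visit 2, push [3]
Visit 3, push []
Visit 5, push []

DFS order: [4, 1, 0, 2, 3, 5]


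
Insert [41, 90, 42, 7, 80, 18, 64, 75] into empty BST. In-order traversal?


Insert 41: root
Insert 90: R from 41
Insert 42: R from 41 -> L from 90
Insert 7: L from 41
Insert 80: R from 41 -> L from 90 -> R from 42
Insert 18: L from 41 -> R from 7
Insert 64: R from 41 -> L from 90 -> R from 42 -> L from 80
Insert 75: R from 41 -> L from 90 -> R from 42 -> L from 80 -> R from 64

In-order: [7, 18, 41, 42, 64, 75, 80, 90]


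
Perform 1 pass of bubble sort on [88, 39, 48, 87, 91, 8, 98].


Initial: [88, 39, 48, 87, 91, 8, 98]
Pass 1: [39, 48, 87, 88, 8, 91, 98] (4 swaps)

After 1 pass: [39, 48, 87, 88, 8, 91, 98]


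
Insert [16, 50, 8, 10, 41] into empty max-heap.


Insert 16: [16]
Insert 50: [50, 16]
Insert 8: [50, 16, 8]
Insert 10: [50, 16, 8, 10]
Insert 41: [50, 41, 8, 10, 16]

Final heap: [50, 41, 8, 10, 16]


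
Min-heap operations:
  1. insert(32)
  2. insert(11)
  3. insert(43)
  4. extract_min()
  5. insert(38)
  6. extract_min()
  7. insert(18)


insert(32) -> [32]
insert(11) -> [11, 32]
insert(43) -> [11, 32, 43]
extract_min()->11, [32, 43]
insert(38) -> [32, 43, 38]
extract_min()->32, [38, 43]
insert(18) -> [18, 43, 38]

Final heap: [18, 43, 38]


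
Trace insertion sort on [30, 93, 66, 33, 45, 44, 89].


Initial: [30, 93, 66, 33, 45, 44, 89]
Insert 93: [30, 93, 66, 33, 45, 44, 89]
Insert 66: [30, 66, 93, 33, 45, 44, 89]
Insert 33: [30, 33, 66, 93, 45, 44, 89]
Insert 45: [30, 33, 45, 66, 93, 44, 89]
Insert 44: [30, 33, 44, 45, 66, 93, 89]
Insert 89: [30, 33, 44, 45, 66, 89, 93]

Sorted: [30, 33, 44, 45, 66, 89, 93]


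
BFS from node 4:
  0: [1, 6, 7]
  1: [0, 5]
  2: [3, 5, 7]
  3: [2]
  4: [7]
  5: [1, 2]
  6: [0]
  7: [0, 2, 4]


Visit 4, enqueue [7]
Visit 7, enqueue [0, 2]
Visit 0, enqueue [1, 6]
Visit 2, enqueue [3, 5]
Visit 1, enqueue []
Visit 6, enqueue []
Visit 3, enqueue []
Visit 5, enqueue []

BFS order: [4, 7, 0, 2, 1, 6, 3, 5]


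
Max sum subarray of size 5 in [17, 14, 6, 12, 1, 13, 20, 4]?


[0:5]: 50
[1:6]: 46
[2:7]: 52
[3:8]: 50

Max: 52 at [2:7]


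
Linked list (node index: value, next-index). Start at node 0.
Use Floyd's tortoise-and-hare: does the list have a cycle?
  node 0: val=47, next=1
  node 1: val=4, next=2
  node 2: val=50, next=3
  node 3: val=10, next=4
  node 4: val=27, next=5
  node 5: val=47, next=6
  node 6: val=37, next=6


Floyd's tortoise (slow, +1) and hare (fast, +2):
  init: slow=0, fast=0
  step 1: slow=1, fast=2
  step 2: slow=2, fast=4
  step 3: slow=3, fast=6
  step 4: slow=4, fast=6
  step 5: slow=5, fast=6
  step 6: slow=6, fast=6
  slow == fast at node 6: cycle detected

Cycle: yes


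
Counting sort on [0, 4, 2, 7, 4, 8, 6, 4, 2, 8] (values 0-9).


Input: [0, 4, 2, 7, 4, 8, 6, 4, 2, 8]
Counts: [1, 0, 2, 0, 3, 0, 1, 1, 2, 0]

Sorted: [0, 2, 2, 4, 4, 4, 6, 7, 8, 8]


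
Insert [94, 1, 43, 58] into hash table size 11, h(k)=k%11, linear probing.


Insert 94: h=6 -> slot 6
Insert 1: h=1 -> slot 1
Insert 43: h=10 -> slot 10
Insert 58: h=3 -> slot 3

Table: [None, 1, None, 58, None, None, 94, None, None, None, 43]


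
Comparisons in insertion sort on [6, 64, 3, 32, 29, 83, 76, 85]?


Algorithm: insertion sort
Input: [6, 64, 3, 32, 29, 83, 76, 85]
Sorted: [3, 6, 29, 32, 64, 76, 83, 85]

12


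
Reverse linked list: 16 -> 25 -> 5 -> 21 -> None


Step 1: curr=16, set curr.next=prev(None) | reversed so far: 16
Step 2: curr=25, set curr.next=prev(16) | reversed so far: 25 -> 16
Step 3: curr=5, set curr.next=prev(25) | reversed so far: 5 -> 25 -> 16
Step 4: curr=21, set curr.next=prev(5) | reversed so far: 21 -> 5 -> 25 -> 16

21 -> 5 -> 25 -> 16 -> None


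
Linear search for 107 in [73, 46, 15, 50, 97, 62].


i=0: 73!=107
i=1: 46!=107
i=2: 15!=107
i=3: 50!=107
i=4: 97!=107
i=5: 62!=107

Not found, 6 comps


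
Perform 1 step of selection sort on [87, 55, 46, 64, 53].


Initial: [87, 55, 46, 64, 53]
Step 1: min=46 at 2
  Swap: [46, 55, 87, 64, 53]

After 1 step: [46, 55, 87, 64, 53]


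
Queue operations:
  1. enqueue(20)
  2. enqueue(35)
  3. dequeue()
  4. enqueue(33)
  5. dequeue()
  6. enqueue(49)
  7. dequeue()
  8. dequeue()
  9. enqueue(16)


enqueue(20) -> [20]
enqueue(35) -> [20, 35]
dequeue()->20, [35]
enqueue(33) -> [35, 33]
dequeue()->35, [33]
enqueue(49) -> [33, 49]
dequeue()->33, [49]
dequeue()->49, []
enqueue(16) -> [16]

Final queue: [16]


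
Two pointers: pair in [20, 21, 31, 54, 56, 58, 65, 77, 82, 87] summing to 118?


lo=0(20)+hi=9(87)=107
lo=1(21)+hi=9(87)=108
lo=2(31)+hi=9(87)=118

Yes: 31+87=118


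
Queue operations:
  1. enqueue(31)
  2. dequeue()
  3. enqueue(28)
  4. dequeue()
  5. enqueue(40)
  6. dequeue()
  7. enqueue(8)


enqueue(31) -> [31]
dequeue()->31, []
enqueue(28) -> [28]
dequeue()->28, []
enqueue(40) -> [40]
dequeue()->40, []
enqueue(8) -> [8]

Final queue: [8]


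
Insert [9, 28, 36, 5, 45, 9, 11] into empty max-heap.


Insert 9: [9]
Insert 28: [28, 9]
Insert 36: [36, 9, 28]
Insert 5: [36, 9, 28, 5]
Insert 45: [45, 36, 28, 5, 9]
Insert 9: [45, 36, 28, 5, 9, 9]
Insert 11: [45, 36, 28, 5, 9, 9, 11]

Final heap: [45, 36, 28, 5, 9, 9, 11]


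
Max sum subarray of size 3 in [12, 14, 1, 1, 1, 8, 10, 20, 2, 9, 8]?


[0:3]: 27
[1:4]: 16
[2:5]: 3
[3:6]: 10
[4:7]: 19
[5:8]: 38
[6:9]: 32
[7:10]: 31
[8:11]: 19

Max: 38 at [5:8]


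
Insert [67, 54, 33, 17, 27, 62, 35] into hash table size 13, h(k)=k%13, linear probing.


Insert 67: h=2 -> slot 2
Insert 54: h=2, 1 probes -> slot 3
Insert 33: h=7 -> slot 7
Insert 17: h=4 -> slot 4
Insert 27: h=1 -> slot 1
Insert 62: h=10 -> slot 10
Insert 35: h=9 -> slot 9

Table: [None, 27, 67, 54, 17, None, None, 33, None, 35, 62, None, None]


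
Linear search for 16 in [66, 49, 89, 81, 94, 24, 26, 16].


i=0: 66!=16
i=1: 49!=16
i=2: 89!=16
i=3: 81!=16
i=4: 94!=16
i=5: 24!=16
i=6: 26!=16
i=7: 16==16 found!

Found at 7, 8 comps


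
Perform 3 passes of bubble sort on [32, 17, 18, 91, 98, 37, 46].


Initial: [32, 17, 18, 91, 98, 37, 46]
Pass 1: [17, 18, 32, 91, 37, 46, 98] (4 swaps)
Pass 2: [17, 18, 32, 37, 46, 91, 98] (2 swaps)
Pass 3: [17, 18, 32, 37, 46, 91, 98] (0 swaps)

After 3 passes: [17, 18, 32, 37, 46, 91, 98]


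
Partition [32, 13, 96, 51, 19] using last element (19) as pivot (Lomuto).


Pivot: 19
  13 <= 19: swap -> [13, 32, 96, 51, 19]
Place pivot at 1: [13, 19, 96, 51, 32]

Partitioned: [13, 19, 96, 51, 32]


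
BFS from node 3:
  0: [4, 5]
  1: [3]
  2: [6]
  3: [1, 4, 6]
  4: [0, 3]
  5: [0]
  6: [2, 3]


Visit 3, enqueue [1, 4, 6]
Visit 1, enqueue []
Visit 4, enqueue [0]
Visit 6, enqueue [2]
Visit 0, enqueue [5]
Visit 2, enqueue []
Visit 5, enqueue []

BFS order: [3, 1, 4, 6, 0, 2, 5]


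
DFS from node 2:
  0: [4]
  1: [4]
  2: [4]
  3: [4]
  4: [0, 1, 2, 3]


Visit 2, push [4]
Visit 4, push [3, 1, 0]
Visit 0, push []
Visit 1, push []
Visit 3, push []

DFS order: [2, 4, 0, 1, 3]


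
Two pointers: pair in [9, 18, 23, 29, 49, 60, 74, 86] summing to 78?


lo=0(9)+hi=7(86)=95
lo=0(9)+hi=6(74)=83
lo=0(9)+hi=5(60)=69
lo=1(18)+hi=5(60)=78

Yes: 18+60=78


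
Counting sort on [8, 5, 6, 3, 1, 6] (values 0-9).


Input: [8, 5, 6, 3, 1, 6]
Counts: [0, 1, 0, 1, 0, 1, 2, 0, 1, 0]

Sorted: [1, 3, 5, 6, 6, 8]


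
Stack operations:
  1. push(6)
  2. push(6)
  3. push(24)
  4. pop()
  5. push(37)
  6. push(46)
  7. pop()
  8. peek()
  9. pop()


push(6) -> [6]
push(6) -> [6, 6]
push(24) -> [6, 6, 24]
pop()->24, [6, 6]
push(37) -> [6, 6, 37]
push(46) -> [6, 6, 37, 46]
pop()->46, [6, 6, 37]
peek()->37
pop()->37, [6, 6]

Final stack: [6, 6]


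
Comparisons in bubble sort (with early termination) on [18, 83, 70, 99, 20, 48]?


Algorithm: bubble sort (with early termination)
Input: [18, 83, 70, 99, 20, 48]
Sorted: [18, 20, 48, 70, 83, 99]

14


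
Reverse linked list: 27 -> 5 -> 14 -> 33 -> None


Step 1: curr=27, set curr.next=prev(None) | reversed so far: 27
Step 2: curr=5, set curr.next=prev(27) | reversed so far: 5 -> 27
Step 3: curr=14, set curr.next=prev(5) | reversed so far: 14 -> 5 -> 27
Step 4: curr=33, set curr.next=prev(14) | reversed so far: 33 -> 14 -> 5 -> 27

33 -> 14 -> 5 -> 27 -> None


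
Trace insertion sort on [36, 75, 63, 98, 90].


Initial: [36, 75, 63, 98, 90]
Insert 75: [36, 75, 63, 98, 90]
Insert 63: [36, 63, 75, 98, 90]
Insert 98: [36, 63, 75, 98, 90]
Insert 90: [36, 63, 75, 90, 98]

Sorted: [36, 63, 75, 90, 98]


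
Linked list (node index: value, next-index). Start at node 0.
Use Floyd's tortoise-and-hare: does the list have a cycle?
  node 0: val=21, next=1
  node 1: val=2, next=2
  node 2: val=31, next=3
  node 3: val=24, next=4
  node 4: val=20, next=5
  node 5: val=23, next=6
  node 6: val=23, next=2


Floyd's tortoise (slow, +1) and hare (fast, +2):
  init: slow=0, fast=0
  step 1: slow=1, fast=2
  step 2: slow=2, fast=4
  step 3: slow=3, fast=6
  step 4: slow=4, fast=3
  step 5: slow=5, fast=5
  slow == fast at node 5: cycle detected

Cycle: yes


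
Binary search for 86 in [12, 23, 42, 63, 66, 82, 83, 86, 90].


Step 1: lo=0, hi=8, mid=4, val=66
Step 2: lo=5, hi=8, mid=6, val=83
Step 3: lo=7, hi=8, mid=7, val=86

Found at index 7


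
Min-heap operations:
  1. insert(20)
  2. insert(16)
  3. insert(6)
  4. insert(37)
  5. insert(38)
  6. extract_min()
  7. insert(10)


insert(20) -> [20]
insert(16) -> [16, 20]
insert(6) -> [6, 20, 16]
insert(37) -> [6, 20, 16, 37]
insert(38) -> [6, 20, 16, 37, 38]
extract_min()->6, [16, 20, 38, 37]
insert(10) -> [10, 16, 38, 37, 20]

Final heap: [10, 16, 38, 37, 20]


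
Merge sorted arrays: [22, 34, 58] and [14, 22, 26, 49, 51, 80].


Take 14 from B
Take 22 from A
Take 22 from B
Take 26 from B
Take 34 from A
Take 49 from B
Take 51 from B
Take 58 from A

Merged: [14, 22, 22, 26, 34, 49, 51, 58, 80]


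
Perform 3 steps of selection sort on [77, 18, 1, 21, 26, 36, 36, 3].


Initial: [77, 18, 1, 21, 26, 36, 36, 3]
Step 1: min=1 at 2
  Swap: [1, 18, 77, 21, 26, 36, 36, 3]
Step 2: min=3 at 7
  Swap: [1, 3, 77, 21, 26, 36, 36, 18]
Step 3: min=18 at 7
  Swap: [1, 3, 18, 21, 26, 36, 36, 77]

After 3 steps: [1, 3, 18, 21, 26, 36, 36, 77]


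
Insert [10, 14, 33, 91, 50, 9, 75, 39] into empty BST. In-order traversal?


Insert 10: root
Insert 14: R from 10
Insert 33: R from 10 -> R from 14
Insert 91: R from 10 -> R from 14 -> R from 33
Insert 50: R from 10 -> R from 14 -> R from 33 -> L from 91
Insert 9: L from 10
Insert 75: R from 10 -> R from 14 -> R from 33 -> L from 91 -> R from 50
Insert 39: R from 10 -> R from 14 -> R from 33 -> L from 91 -> L from 50

In-order: [9, 10, 14, 33, 39, 50, 75, 91]


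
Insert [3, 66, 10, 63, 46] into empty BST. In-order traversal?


Insert 3: root
Insert 66: R from 3
Insert 10: R from 3 -> L from 66
Insert 63: R from 3 -> L from 66 -> R from 10
Insert 46: R from 3 -> L from 66 -> R from 10 -> L from 63

In-order: [3, 10, 46, 63, 66]


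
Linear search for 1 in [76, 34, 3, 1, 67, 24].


i=0: 76!=1
i=1: 34!=1
i=2: 3!=1
i=3: 1==1 found!

Found at 3, 4 comps


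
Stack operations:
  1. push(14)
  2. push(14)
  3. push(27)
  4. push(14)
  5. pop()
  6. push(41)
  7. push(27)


push(14) -> [14]
push(14) -> [14, 14]
push(27) -> [14, 14, 27]
push(14) -> [14, 14, 27, 14]
pop()->14, [14, 14, 27]
push(41) -> [14, 14, 27, 41]
push(27) -> [14, 14, 27, 41, 27]

Final stack: [14, 14, 27, 41, 27]


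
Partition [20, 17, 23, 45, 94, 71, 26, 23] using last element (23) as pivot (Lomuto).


Pivot: 23
  20 <= 23: advance i (no swap)
  17 <= 23: advance i (no swap)
  23 <= 23: advance i (no swap)
Place pivot at 3: [20, 17, 23, 23, 94, 71, 26, 45]

Partitioned: [20, 17, 23, 23, 94, 71, 26, 45]


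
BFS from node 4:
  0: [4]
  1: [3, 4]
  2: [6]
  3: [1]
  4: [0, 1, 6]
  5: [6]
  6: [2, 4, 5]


Visit 4, enqueue [0, 1, 6]
Visit 0, enqueue []
Visit 1, enqueue [3]
Visit 6, enqueue [2, 5]
Visit 3, enqueue []
Visit 2, enqueue []
Visit 5, enqueue []

BFS order: [4, 0, 1, 6, 3, 2, 5]


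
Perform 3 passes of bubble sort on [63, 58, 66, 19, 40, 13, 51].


Initial: [63, 58, 66, 19, 40, 13, 51]
Pass 1: [58, 63, 19, 40, 13, 51, 66] (5 swaps)
Pass 2: [58, 19, 40, 13, 51, 63, 66] (4 swaps)
Pass 3: [19, 40, 13, 51, 58, 63, 66] (4 swaps)

After 3 passes: [19, 40, 13, 51, 58, 63, 66]


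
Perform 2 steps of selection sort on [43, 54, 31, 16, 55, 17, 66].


Initial: [43, 54, 31, 16, 55, 17, 66]
Step 1: min=16 at 3
  Swap: [16, 54, 31, 43, 55, 17, 66]
Step 2: min=17 at 5
  Swap: [16, 17, 31, 43, 55, 54, 66]

After 2 steps: [16, 17, 31, 43, 55, 54, 66]


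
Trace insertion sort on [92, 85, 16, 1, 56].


Initial: [92, 85, 16, 1, 56]
Insert 85: [85, 92, 16, 1, 56]
Insert 16: [16, 85, 92, 1, 56]
Insert 1: [1, 16, 85, 92, 56]
Insert 56: [1, 16, 56, 85, 92]

Sorted: [1, 16, 56, 85, 92]


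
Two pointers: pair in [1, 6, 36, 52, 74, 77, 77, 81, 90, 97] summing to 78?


lo=0(1)+hi=9(97)=98
lo=0(1)+hi=8(90)=91
lo=0(1)+hi=7(81)=82
lo=0(1)+hi=6(77)=78

Yes: 1+77=78


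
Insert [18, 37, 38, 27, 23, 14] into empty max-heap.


Insert 18: [18]
Insert 37: [37, 18]
Insert 38: [38, 18, 37]
Insert 27: [38, 27, 37, 18]
Insert 23: [38, 27, 37, 18, 23]
Insert 14: [38, 27, 37, 18, 23, 14]

Final heap: [38, 27, 37, 18, 23, 14]


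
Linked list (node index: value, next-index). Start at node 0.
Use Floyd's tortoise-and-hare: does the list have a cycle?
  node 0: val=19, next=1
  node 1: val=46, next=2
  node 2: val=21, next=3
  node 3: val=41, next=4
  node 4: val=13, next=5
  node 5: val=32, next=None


Floyd's tortoise (slow, +1) and hare (fast, +2):
  init: slow=0, fast=0
  step 1: slow=1, fast=2
  step 2: slow=2, fast=4
  step 3: fast 4->5->None, no cycle

Cycle: no


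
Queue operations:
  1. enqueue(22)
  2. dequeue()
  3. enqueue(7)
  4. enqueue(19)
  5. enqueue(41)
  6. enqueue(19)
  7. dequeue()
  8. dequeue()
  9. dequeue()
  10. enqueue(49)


enqueue(22) -> [22]
dequeue()->22, []
enqueue(7) -> [7]
enqueue(19) -> [7, 19]
enqueue(41) -> [7, 19, 41]
enqueue(19) -> [7, 19, 41, 19]
dequeue()->7, [19, 41, 19]
dequeue()->19, [41, 19]
dequeue()->41, [19]
enqueue(49) -> [19, 49]

Final queue: [19, 49]


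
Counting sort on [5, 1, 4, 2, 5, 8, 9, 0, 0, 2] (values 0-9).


Input: [5, 1, 4, 2, 5, 8, 9, 0, 0, 2]
Counts: [2, 1, 2, 0, 1, 2, 0, 0, 1, 1]

Sorted: [0, 0, 1, 2, 2, 4, 5, 5, 8, 9]


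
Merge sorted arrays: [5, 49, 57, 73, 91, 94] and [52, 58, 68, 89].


Take 5 from A
Take 49 from A
Take 52 from B
Take 57 from A
Take 58 from B
Take 68 from B
Take 73 from A
Take 89 from B

Merged: [5, 49, 52, 57, 58, 68, 73, 89, 91, 94]


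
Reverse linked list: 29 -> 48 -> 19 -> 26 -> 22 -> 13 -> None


Step 1: curr=29, set curr.next=prev(None) | reversed so far: 29
Step 2: curr=48, set curr.next=prev(29) | reversed so far: 48 -> 29
Step 3: curr=19, set curr.next=prev(48) | reversed so far: 19 -> 48 -> 29
Step 4: curr=26, set curr.next=prev(19) | reversed so far: 26 -> 19 -> 48 -> 29
Step 5: curr=22, set curr.next=prev(26) | reversed so far: 22 -> 26 -> 19 -> 48 -> 29
Step 6: curr=13, set curr.next=prev(22) | reversed so far: 13 -> 22 -> 26 -> 19 -> 48 -> 29

13 -> 22 -> 26 -> 19 -> 48 -> 29 -> None
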